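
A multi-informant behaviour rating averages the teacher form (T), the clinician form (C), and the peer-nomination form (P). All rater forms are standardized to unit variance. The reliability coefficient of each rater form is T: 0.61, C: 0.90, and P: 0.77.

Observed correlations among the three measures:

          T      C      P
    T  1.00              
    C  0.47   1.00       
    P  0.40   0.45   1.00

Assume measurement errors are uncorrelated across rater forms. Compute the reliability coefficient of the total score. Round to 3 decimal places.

0.872

Var(T+C+P) = 3 + 2·[0.47 + 0.40 + 0.45] = 3 + 2.64 = 5.64.
With uncorrelated errors the cross-covariances are all true-score covariance, so they carry over unchanged; only the diagonal terms shrink to ρᵢσᵢ².
True-score variance = [0.61 + 0.90 + 0.77] + 2.64 = 2.28 + 2.64 = 4.92.
Reliability = 4.92 / 5.64 = 0.872.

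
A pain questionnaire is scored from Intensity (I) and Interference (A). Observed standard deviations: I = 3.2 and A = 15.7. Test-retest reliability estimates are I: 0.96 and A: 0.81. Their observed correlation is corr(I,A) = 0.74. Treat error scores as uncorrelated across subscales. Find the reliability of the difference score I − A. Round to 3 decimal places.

0.741

Var(I−A) = 3.2² + 15.7² − 2·3.2·15.7·0.74 = 256.73 − 74.3552 = 182.375.
Under uncorrelated errors the observed covariances equal the true-score covariances, so only the own-variance terms attenuate.
True-score variance = [3.2²·0.96 + 15.7²·0.81] − 74.3552 = 209.487 − 74.3552 = 135.132.
Reliability = 135.132 / 182.375 = 0.741.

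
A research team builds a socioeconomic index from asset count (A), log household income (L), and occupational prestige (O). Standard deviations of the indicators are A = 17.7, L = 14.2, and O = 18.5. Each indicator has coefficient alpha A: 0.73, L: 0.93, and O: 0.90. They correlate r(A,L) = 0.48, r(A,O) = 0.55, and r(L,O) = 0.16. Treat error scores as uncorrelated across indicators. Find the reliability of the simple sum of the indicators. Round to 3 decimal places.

0.914

Var(A+L+O) = 17.7² + 14.2² + 18.5² + 2·[17.7·14.2·0.48 + 17.7·18.5·0.55 + 14.2·18.5·0.16] = 857.18 + 685.545 = 1542.73.
Under uncorrelated errors the observed covariances equal the true-score covariances, so only the own-variance terms attenuate.
True-score variance = [17.7²·0.73 + 14.2²·0.93 + 18.5²·0.90] + 685.545 = 724.252 + 685.545 = 1409.8.
Reliability = 1409.8 / 1542.73 = 0.914.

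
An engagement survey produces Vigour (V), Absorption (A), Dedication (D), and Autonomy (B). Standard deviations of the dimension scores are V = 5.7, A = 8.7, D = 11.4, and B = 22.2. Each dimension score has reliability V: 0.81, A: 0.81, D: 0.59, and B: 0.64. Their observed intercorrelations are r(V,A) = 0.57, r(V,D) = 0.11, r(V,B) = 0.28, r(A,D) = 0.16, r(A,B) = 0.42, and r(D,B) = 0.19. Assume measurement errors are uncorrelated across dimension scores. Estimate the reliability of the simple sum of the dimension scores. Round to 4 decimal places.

0.7839

Var(V+A+D+B) = 5.7² + 8.7² + 11.4² + 22.2² + 2·[5.7·8.7·0.57 + 5.7·11.4·0.11 + 5.7·22.2·0.28 + 8.7·11.4·0.16 + 8.7·22.2·0.42 + 11.4·22.2·0.19] = 730.98 + 431.836 = 1162.82.
With uncorrelated errors the cross-covariances are all true-score covariance, so they carry over unchanged; only the diagonal terms shrink to ρᵢσᵢ².
True-score variance = [5.7²·0.81 + 8.7²·0.81 + 11.4²·0.59 + 22.2²·0.64] + 431.836 = 479.72 + 431.836 = 911.556.
Reliability = 911.556 / 1162.82 = 0.7839.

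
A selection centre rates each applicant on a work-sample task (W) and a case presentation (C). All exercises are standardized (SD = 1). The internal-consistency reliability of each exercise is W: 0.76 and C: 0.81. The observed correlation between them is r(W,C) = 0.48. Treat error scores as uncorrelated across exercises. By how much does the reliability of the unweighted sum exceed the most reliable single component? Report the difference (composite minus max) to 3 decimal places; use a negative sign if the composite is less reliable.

Var(sum) = 2 + 0.96 = 2.96; true-score variance = 1.57 + 0.96 = 2.53; composite reliability = 0.8547.
Max component reliability = 0.8100.
Difference = 0.8547 − 0.8100 = 0.045.

0.045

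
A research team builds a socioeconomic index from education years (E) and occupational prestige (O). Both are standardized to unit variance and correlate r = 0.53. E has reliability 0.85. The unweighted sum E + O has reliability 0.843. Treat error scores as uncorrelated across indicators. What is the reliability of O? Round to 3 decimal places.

Var(E+O) = 2 + 2·0.53 = 3.060.
True-score variance = ρ_E + ρ_O + 2·0.53, so 0.843 = (0.85 + ρ_O + 1.06) / 3.060.
ρ_O = 0.843·3.060 − 0.85 − 1.06 = 0.670.

0.670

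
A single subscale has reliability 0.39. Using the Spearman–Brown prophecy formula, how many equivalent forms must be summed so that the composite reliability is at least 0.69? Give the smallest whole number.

k ≥ ρ*(1−ρ₁)/(ρ₁(1−ρ*)) = 0.69·0.61 / (0.39·0.31) = 3.481.
Smallest integer k = 4.

4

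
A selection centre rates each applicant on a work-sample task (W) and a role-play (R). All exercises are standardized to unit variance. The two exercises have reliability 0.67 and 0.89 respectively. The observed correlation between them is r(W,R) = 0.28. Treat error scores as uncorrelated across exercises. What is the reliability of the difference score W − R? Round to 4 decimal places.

0.6944

Var(W−R) = 1 + 1 − 2·0.28 = 2 − 0.56 = 1.44.
With uncorrelated errors the cross-covariances are all true-score covariance, so they carry over unchanged; only the diagonal terms shrink to ρᵢσᵢ².
True-score variance = [0.67 + 0.89] − 0.56 = 1.56 − 0.56 = 1.
Reliability = 1 / 1.44 = 0.6944.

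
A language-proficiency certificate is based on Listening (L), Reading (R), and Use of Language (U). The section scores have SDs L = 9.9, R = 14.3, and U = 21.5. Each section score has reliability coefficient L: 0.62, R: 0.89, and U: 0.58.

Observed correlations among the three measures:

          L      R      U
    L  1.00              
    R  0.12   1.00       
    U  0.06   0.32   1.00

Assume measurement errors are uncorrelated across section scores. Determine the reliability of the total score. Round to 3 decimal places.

Var(L+R+U) = 9.9² + 14.3² + 21.5² + 2·[9.9·14.3·0.12 + 9.9·21.5·0.06 + 14.3·21.5·0.32] = 764.75 + 256.287 = 1021.04.
Because errors are independent across components, Cov(Tᵢ,Tⱼ) = Cov(Xᵢ,Xⱼ); the off-diagonal part of the true-score variance is the same as above.
True-score variance = [9.9²·0.62 + 14.3²·0.89 + 21.5²·0.58] + 256.287 = 510.867 + 256.287 = 767.154.
Reliability = 767.154 / 1021.04 = 0.751.

0.751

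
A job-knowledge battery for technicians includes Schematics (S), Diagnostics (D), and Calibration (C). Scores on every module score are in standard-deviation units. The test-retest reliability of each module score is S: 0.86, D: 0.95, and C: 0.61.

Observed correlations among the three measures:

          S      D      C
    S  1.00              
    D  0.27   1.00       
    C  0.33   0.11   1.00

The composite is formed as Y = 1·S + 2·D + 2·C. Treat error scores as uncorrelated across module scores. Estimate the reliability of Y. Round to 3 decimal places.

0.845

Var(Y) = 1 + 2² + 2² + 2·[2·0.27 + 2·0.33 + 4·0.11] = 9 + 3.28 = 12.28.
Because errors are independent across components, Cov(Tᵢ,Tⱼ) = Cov(Xᵢ,Xⱼ); the off-diagonal part of the true-score variance is the same as above.
True-score variance = [0.86 + 2²·0.95 + 2²·0.61] + 3.28 = 7.1 + 3.28 = 10.38.
Reliability = 10.38 / 12.28 = 0.845.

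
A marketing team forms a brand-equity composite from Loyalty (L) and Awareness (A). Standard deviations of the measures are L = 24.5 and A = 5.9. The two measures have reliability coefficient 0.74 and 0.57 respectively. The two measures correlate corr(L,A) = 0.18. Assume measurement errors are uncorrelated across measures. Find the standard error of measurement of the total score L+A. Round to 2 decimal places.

Var(total) = 635.06 + 52.038 = 687.098.
True-score variance = 464.027 + 52.038 = 516.065, so reliability = 0.7511.
Error variance = 687.098 − 516.065 = 171.033; SEM = √171.033 = 13.08.

13.08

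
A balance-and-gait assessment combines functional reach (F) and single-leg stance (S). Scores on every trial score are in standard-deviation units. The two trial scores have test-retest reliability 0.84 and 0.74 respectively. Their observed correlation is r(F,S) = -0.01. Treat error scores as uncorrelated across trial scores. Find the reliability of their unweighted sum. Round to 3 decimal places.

Var(F+S) = 2 + 2·[(-0.01)] = 2 − 0.02 = 1.98.
Because errors are independent across components, Cov(Tᵢ,Tⱼ) = Cov(Xᵢ,Xⱼ); the off-diagonal part of the true-score variance is the same as above.
True-score variance = [0.84 + 0.74] − 0.02 = 1.58 − 0.02 = 1.56.
Reliability = 1.56 / 1.98 = 0.788.

0.788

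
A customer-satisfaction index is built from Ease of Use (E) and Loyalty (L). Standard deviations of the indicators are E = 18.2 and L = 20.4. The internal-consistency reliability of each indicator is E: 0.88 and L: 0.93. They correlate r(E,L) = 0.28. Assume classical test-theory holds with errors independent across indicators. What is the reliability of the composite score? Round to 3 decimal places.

0.928

Var(E+L) = 18.2² + 20.4² + 2·[18.2·20.4·0.28] = 747.4 + 207.917 = 955.317.
Under uncorrelated errors the observed covariances equal the true-score covariances, so only the own-variance terms attenuate.
True-score variance = [18.2²·0.88 + 20.4²·0.93] + 207.917 = 678.52 + 207.917 = 886.437.
Reliability = 886.437 / 955.317 = 0.928.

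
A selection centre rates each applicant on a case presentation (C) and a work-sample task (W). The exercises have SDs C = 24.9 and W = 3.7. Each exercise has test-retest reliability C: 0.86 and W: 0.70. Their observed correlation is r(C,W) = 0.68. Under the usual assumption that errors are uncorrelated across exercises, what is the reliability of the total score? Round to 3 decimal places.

Var(C+W) = 24.9² + 3.7² + 2·[24.9·3.7·0.68] = 633.7 + 125.297 = 758.997.
Because errors are independent across components, Cov(Tᵢ,Tⱼ) = Cov(Xᵢ,Xⱼ); the off-diagonal part of the true-score variance is the same as above.
True-score variance = [24.9²·0.86 + 3.7²·0.70] + 125.297 = 542.792 + 125.297 = 668.088.
Reliability = 668.088 / 758.997 = 0.880.

0.880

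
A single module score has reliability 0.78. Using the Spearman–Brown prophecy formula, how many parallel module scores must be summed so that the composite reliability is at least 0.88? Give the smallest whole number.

k ≥ ρ*(1−ρ₁)/(ρ₁(1−ρ*)) = 0.88·0.22 / (0.78·0.12) = 2.068.
Smallest integer k = 3.

3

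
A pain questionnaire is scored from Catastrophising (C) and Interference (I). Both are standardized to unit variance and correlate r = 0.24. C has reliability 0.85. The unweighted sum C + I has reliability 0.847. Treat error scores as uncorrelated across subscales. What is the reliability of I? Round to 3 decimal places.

0.771

Var(C+I) = 2 + 2·0.24 = 2.480.
True-score variance = ρ_C + ρ_I + 2·0.24, so 0.847 = (0.85 + ρ_I + 0.48) / 2.480.
ρ_I = 0.847·2.480 − 0.85 − 0.48 = 0.771.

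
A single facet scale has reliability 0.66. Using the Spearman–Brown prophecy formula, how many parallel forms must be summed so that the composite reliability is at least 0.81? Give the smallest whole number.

k ≥ ρ*(1−ρ₁)/(ρ₁(1−ρ*)) = 0.81·0.34 / (0.66·0.19) = 2.196.
Smallest integer k = 3.

3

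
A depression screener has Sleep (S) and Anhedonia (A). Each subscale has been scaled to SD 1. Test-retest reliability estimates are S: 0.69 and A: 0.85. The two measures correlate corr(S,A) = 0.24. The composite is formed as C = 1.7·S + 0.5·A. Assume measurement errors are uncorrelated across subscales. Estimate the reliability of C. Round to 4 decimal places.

0.7369

Var(C) = 1.7² + 0.5² + 2·[0.85·0.24] = 3.14 + 0.408 = 3.548.
With uncorrelated errors the cross-covariances are all true-score covariance, so they carry over unchanged; only the diagonal terms shrink to ρᵢσᵢ².
True-score variance = [1.7²·0.69 + 0.5²·0.85] + 0.408 = 2.2066 + 0.408 = 2.6146.
Reliability = 2.6146 / 3.548 = 0.7369.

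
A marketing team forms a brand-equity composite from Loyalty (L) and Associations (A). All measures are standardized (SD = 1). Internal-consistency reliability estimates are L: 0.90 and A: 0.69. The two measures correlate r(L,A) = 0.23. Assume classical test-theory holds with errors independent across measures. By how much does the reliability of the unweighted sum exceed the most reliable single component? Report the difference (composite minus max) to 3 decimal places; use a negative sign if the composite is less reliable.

Var(sum) = 2 + 0.46 = 2.46; true-score variance = 1.59 + 0.46 = 2.05; composite reliability = 0.8333.
Max component reliability = 0.9000.
Difference = 0.8333 − 0.9000 = -0.067.

-0.067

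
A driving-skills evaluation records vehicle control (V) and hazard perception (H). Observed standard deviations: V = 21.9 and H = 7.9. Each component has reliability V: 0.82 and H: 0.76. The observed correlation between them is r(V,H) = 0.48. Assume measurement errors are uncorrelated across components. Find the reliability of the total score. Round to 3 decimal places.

Var(V+H) = 21.9² + 7.9² + 2·[21.9·7.9·0.48] = 542.02 + 166.09 = 708.11.
Under uncorrelated errors the observed covariances equal the true-score covariances, so only the own-variance terms attenuate.
True-score variance = [21.9²·0.82 + 7.9²·0.76] + 166.09 = 440.712 + 166.09 = 606.801.
Reliability = 606.801 / 708.11 = 0.857.

0.857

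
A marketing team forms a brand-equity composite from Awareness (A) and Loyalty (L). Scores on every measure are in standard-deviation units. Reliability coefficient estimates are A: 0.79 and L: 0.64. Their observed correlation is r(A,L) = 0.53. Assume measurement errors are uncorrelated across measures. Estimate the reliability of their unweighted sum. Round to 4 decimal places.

0.8137

Var(A+L) = 2 + 2·[0.53] = 2 + 1.06 = 3.06.
Under uncorrelated errors the observed covariances equal the true-score covariances, so only the own-variance terms attenuate.
True-score variance = [0.79 + 0.64] + 1.06 = 1.43 + 1.06 = 2.49.
Reliability = 2.49 / 3.06 = 0.8137.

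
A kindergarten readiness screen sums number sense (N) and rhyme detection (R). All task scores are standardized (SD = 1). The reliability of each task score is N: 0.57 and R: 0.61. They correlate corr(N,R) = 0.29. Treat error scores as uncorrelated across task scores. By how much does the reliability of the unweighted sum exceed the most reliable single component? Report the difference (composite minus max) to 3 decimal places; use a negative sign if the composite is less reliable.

0.072

Var(sum) = 2 + 0.58 = 2.58; true-score variance = 1.18 + 0.58 = 1.76; composite reliability = 0.6822.
Max component reliability = 0.6100.
Difference = 0.6822 − 0.6100 = 0.072.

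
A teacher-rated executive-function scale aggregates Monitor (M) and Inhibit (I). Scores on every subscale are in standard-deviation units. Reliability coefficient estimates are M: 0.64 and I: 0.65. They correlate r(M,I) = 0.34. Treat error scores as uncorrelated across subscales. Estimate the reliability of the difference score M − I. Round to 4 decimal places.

0.4621

Var(M−I) = 1 + 1 − 2·0.34 = 2 − 0.68 = 1.32.
Because errors are independent across components, Cov(Tᵢ,Tⱼ) = Cov(Xᵢ,Xⱼ); the off-diagonal part of the true-score variance is the same as above.
True-score variance = [0.64 + 0.65] − 0.68 = 1.29 − 0.68 = 0.61.
Reliability = 0.61 / 1.32 = 0.4621.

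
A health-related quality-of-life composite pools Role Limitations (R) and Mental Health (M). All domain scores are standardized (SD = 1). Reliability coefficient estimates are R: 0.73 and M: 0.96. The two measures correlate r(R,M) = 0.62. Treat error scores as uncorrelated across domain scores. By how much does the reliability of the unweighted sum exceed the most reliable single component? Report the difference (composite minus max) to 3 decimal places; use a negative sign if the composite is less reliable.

Var(sum) = 2 + 1.24 = 3.24; true-score variance = 1.69 + 1.24 = 2.93; composite reliability = 0.9043.
Max component reliability = 0.9600.
Difference = 0.9043 − 0.9600 = -0.056.

-0.056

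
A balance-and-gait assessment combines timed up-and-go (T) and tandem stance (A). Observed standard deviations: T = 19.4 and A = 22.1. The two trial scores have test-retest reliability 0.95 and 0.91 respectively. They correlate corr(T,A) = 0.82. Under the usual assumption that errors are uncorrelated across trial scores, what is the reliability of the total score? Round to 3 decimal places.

0.960

Var(T+A) = 19.4² + 22.1² + 2·[19.4·22.1·0.82] = 864.77 + 703.134 = 1567.9.
Under uncorrelated errors the observed covariances equal the true-score covariances, so only the own-variance terms attenuate.
True-score variance = [19.4²·0.95 + 22.1²·0.91] + 703.134 = 801.995 + 703.134 = 1505.13.
Reliability = 1505.13 / 1567.9 = 0.960.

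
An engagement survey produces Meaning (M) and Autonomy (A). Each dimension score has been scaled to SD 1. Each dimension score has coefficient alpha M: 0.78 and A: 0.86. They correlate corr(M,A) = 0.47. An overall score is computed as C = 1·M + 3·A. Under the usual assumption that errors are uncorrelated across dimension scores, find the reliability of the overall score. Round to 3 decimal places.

0.885

Var(C) = 1 + 3² + 2·[3·0.47] = 10 + 2.82 = 12.82.
Because errors are independent across components, Cov(Tᵢ,Tⱼ) = Cov(Xᵢ,Xⱼ); the off-diagonal part of the true-score variance is the same as above.
True-score variance = [0.78 + 3²·0.86] + 2.82 = 8.52 + 2.82 = 11.34.
Reliability = 11.34 / 12.82 = 0.885.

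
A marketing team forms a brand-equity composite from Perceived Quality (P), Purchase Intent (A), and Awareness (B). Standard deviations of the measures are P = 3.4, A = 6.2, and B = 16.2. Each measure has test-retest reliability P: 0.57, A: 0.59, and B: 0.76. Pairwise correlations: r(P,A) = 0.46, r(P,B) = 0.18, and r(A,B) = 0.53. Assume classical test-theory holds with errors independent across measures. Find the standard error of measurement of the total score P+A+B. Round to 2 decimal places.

9.15

Var(total) = 312.44 + 145.689 = 458.129.
True-score variance = 228.723 + 145.689 = 374.412, so reliability = 0.8173.
Error variance = 458.129 − 374.412 = 83.7168; SEM = √83.7168 = 9.15.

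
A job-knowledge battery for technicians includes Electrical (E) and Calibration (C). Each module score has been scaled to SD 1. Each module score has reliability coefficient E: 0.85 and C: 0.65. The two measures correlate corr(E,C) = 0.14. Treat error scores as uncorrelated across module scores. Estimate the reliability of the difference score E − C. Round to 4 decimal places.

Var(E−C) = 1 + 1 − 2·0.14 = 2 − 0.28 = 1.72.
With uncorrelated errors the cross-covariances are all true-score covariance, so they carry over unchanged; only the diagonal terms shrink to ρᵢσᵢ².
True-score variance = [0.85 + 0.65] − 0.28 = 1.5 − 0.28 = 1.22.
Reliability = 1.22 / 1.72 = 0.7093.

0.7093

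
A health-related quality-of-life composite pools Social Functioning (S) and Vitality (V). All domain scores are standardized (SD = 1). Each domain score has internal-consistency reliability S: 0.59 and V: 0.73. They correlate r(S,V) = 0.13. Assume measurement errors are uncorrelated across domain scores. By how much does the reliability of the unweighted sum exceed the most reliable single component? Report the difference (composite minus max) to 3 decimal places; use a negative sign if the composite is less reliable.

-0.031

Var(sum) = 2 + 0.26 = 2.26; true-score variance = 1.32 + 0.26 = 1.58; composite reliability = 0.6991.
Max component reliability = 0.7300.
Difference = 0.6991 − 0.7300 = -0.031.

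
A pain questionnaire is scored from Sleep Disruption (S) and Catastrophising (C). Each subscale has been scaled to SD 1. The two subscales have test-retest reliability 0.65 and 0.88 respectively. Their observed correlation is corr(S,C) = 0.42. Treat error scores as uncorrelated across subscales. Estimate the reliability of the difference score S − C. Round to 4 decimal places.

0.5948

Var(S−C) = 1 + 1 − 2·0.42 = 2 − 0.84 = 1.16.
Because errors are independent across components, Cov(Tᵢ,Tⱼ) = Cov(Xᵢ,Xⱼ); the off-diagonal part of the true-score variance is the same as above.
True-score variance = [0.65 + 0.88] − 0.84 = 1.53 − 0.84 = 0.69.
Reliability = 0.69 / 1.16 = 0.5948.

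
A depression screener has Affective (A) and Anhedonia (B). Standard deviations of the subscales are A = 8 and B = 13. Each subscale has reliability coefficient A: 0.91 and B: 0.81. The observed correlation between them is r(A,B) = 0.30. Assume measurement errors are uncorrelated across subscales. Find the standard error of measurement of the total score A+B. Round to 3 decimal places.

Var(total) = 233 + 62.4 = 295.4.
True-score variance = 195.13 + 62.4 = 257.53, so reliability = 0.8718.
Error variance = 295.4 − 257.53 = 37.87; SEM = √37.87 = 6.154.

6.154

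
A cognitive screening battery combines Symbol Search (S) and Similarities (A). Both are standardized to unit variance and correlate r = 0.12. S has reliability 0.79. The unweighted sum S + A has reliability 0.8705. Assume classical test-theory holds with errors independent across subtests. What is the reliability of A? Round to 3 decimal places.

Var(S+A) = 2 + 2·0.12 = 2.240.
True-score variance = ρ_S + ρ_A + 2·0.12, so 0.8705 = (0.79 + ρ_A + 0.24) / 2.240.
ρ_A = 0.8705·2.240 − 0.79 − 0.24 = 0.920.

0.920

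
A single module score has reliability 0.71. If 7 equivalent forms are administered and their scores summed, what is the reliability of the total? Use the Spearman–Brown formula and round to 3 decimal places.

0.945

ρ_k = kρ / (1 + (k−1)ρ) = 7·0.71 / (1 + 6·0.71) = 4.970 / 5.260 = 0.945.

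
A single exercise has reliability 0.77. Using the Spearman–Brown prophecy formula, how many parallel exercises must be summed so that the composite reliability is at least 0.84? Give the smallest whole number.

2

k ≥ ρ*(1−ρ₁)/(ρ₁(1−ρ*)) = 0.84·0.23 / (0.77·0.16) = 1.568.
Smallest integer k = 2.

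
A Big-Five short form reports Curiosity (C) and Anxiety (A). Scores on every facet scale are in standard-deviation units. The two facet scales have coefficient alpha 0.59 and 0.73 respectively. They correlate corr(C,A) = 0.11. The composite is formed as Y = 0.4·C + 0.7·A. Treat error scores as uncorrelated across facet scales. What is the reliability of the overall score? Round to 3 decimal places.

Var(Y) = 0.4² + 0.7² + 2·[0.28·0.11] = 0.65 + 0.0616 = 0.7116.
Because errors are independent across components, Cov(Tᵢ,Tⱼ) = Cov(Xᵢ,Xⱼ); the off-diagonal part of the true-score variance is the same as above.
True-score variance = [0.4²·0.59 + 0.7²·0.73] + 0.0616 = 0.4521 + 0.0616 = 0.5137.
Reliability = 0.5137 / 0.7116 = 0.722.

0.722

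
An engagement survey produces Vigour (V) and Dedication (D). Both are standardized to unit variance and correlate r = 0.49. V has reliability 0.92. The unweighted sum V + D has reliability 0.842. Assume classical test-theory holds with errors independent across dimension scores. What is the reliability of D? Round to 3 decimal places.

Var(V+D) = 2 + 2·0.49 = 2.980.
True-score variance = ρ_V + ρ_D + 2·0.49, so 0.842 = (0.92 + ρ_D + 0.98) / 2.980.
ρ_D = 0.842·2.980 − 0.92 − 0.98 = 0.609.

0.609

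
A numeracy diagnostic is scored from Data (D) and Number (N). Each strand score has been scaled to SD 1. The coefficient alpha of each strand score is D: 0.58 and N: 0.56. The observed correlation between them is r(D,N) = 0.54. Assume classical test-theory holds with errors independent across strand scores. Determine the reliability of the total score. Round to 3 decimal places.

0.721

Var(D+N) = 2 + 2·[0.54] = 2 + 1.08 = 3.08.
Under uncorrelated errors the observed covariances equal the true-score covariances, so only the own-variance terms attenuate.
True-score variance = [0.58 + 0.56] + 1.08 = 1.14 + 1.08 = 2.22.
Reliability = 2.22 / 3.08 = 0.721.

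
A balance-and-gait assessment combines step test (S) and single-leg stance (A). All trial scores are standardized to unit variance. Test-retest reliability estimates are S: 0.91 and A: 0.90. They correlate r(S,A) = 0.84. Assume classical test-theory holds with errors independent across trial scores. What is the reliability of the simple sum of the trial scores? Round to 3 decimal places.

0.948

Var(S+A) = 2 + 2·[0.84] = 2 + 1.68 = 3.68.
Under uncorrelated errors the observed covariances equal the true-score covariances, so only the own-variance terms attenuate.
True-score variance = [0.91 + 0.90] + 1.68 = 1.81 + 1.68 = 3.49.
Reliability = 3.49 / 3.68 = 0.948.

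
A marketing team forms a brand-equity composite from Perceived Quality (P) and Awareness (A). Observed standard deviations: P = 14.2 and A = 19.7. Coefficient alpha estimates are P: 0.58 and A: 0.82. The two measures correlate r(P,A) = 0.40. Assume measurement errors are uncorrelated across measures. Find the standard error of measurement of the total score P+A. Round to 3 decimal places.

12.432

Var(total) = 589.73 + 223.792 = 813.522.
True-score variance = 435.185 + 223.792 = 658.977, so reliability = 0.8100.
Error variance = 813.522 − 658.977 = 154.545; SEM = √154.545 = 12.432.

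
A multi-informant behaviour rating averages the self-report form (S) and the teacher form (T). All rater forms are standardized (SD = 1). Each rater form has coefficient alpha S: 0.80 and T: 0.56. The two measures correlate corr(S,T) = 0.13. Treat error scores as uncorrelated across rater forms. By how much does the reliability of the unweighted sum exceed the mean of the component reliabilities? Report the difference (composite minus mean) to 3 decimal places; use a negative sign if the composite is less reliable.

0.037

Var(sum) = 2 + 0.26 = 2.26; true-score variance = 1.36 + 0.26 = 1.62; composite reliability = 0.7168.
Mean component reliability = 0.6800.
Difference = 0.7168 − 0.6800 = 0.037.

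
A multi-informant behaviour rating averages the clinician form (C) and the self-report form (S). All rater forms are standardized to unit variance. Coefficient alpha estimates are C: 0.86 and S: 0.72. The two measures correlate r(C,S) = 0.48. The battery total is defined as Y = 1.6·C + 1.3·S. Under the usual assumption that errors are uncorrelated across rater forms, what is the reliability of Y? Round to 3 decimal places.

Var(Y) = 1.6² + 1.3² + 2·[2.08·0.48] = 4.25 + 1.9968 = 6.2468.
Because errors are independent across components, Cov(Tᵢ,Tⱼ) = Cov(Xᵢ,Xⱼ); the off-diagonal part of the true-score variance is the same as above.
True-score variance = [1.6²·0.86 + 1.3²·0.72] + 1.9968 = 3.4184 + 1.9968 = 5.4152.
Reliability = 5.4152 / 6.2468 = 0.867.

0.867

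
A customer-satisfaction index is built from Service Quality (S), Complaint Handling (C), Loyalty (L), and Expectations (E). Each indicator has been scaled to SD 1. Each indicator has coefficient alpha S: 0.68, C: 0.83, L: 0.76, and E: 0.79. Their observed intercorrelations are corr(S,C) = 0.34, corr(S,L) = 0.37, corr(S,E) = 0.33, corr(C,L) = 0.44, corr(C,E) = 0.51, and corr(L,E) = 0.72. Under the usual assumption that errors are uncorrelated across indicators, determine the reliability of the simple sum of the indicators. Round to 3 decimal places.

0.900

Var(S+C+L+E) = 4 + 2·[0.34 + 0.37 + 0.33 + 0.44 + 0.51 + 0.72] = 4 + 5.42 = 9.42.
With uncorrelated errors the cross-covariances are all true-score covariance, so they carry over unchanged; only the diagonal terms shrink to ρᵢσᵢ².
True-score variance = [0.68 + 0.83 + 0.76 + 0.79] + 5.42 = 3.06 + 5.42 = 8.48.
Reliability = 8.48 / 9.42 = 0.900.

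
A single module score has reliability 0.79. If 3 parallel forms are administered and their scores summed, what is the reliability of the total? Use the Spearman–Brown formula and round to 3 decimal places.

ρ_k = kρ / (1 + (k−1)ρ) = 3·0.79 / (1 + 2·0.79) = 2.370 / 2.580 = 0.919.

0.919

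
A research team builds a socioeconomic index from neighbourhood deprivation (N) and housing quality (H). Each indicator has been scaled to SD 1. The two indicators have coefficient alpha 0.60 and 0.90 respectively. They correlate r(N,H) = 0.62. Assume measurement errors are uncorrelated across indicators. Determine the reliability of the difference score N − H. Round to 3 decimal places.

0.342

Var(N−H) = 1 + 1 − 2·0.62 = 2 − 1.24 = 0.76.
Because errors are independent across components, Cov(Tᵢ,Tⱼ) = Cov(Xᵢ,Xⱼ); the off-diagonal part of the true-score variance is the same as above.
True-score variance = [0.60 + 0.90] − 1.24 = 1.5 − 1.24 = 0.26.
Reliability = 0.26 / 0.76 = 0.342.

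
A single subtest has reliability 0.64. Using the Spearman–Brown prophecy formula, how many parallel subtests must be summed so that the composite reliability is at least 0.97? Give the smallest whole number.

19

k ≥ ρ*(1−ρ₁)/(ρ₁(1−ρ*)) = 0.97·0.36 / (0.64·0.03) = 18.187.
Smallest integer k = 19.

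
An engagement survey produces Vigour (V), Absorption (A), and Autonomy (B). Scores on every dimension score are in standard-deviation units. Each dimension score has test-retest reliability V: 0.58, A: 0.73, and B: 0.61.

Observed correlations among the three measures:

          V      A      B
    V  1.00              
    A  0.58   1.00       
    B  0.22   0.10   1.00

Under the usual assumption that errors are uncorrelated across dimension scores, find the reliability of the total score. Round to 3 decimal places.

Var(V+A+B) = 3 + 2·[0.58 + 0.22 + 0.10] = 3 + 1.8 = 4.8.
Because errors are independent across components, Cov(Tᵢ,Tⱼ) = Cov(Xᵢ,Xⱼ); the off-diagonal part of the true-score variance is the same as above.
True-score variance = [0.58 + 0.73 + 0.61] + 1.8 = 1.92 + 1.8 = 3.72.
Reliability = 3.72 / 4.8 = 0.775.

0.775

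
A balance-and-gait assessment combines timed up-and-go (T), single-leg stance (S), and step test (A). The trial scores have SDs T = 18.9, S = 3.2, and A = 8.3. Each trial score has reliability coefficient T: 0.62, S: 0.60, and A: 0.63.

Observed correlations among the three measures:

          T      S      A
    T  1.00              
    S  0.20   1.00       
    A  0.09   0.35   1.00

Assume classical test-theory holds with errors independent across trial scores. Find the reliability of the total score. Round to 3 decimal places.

Var(T+S+A) = 18.9² + 3.2² + 8.3² + 2·[18.9·3.2·0.20 + 18.9·8.3·0.09 + 3.2·8.3·0.35] = 436.34 + 71.0206 = 507.361.
Because errors are independent across components, Cov(Tᵢ,Tⱼ) = Cov(Xᵢ,Xⱼ); the off-diagonal part of the true-score variance is the same as above.
True-score variance = [18.9²·0.62 + 3.2²·0.60 + 8.3²·0.63] + 71.0206 = 271.015 + 71.0206 = 342.035.
Reliability = 342.035 / 507.361 = 0.674.

0.674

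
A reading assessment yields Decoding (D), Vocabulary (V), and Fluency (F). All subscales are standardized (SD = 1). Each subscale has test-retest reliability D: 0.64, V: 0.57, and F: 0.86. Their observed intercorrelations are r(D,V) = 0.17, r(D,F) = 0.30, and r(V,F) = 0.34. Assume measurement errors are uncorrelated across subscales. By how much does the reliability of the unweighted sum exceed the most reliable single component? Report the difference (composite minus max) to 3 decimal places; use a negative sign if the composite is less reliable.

Var(sum) = 3 + 1.62 = 4.62; true-score variance = 2.07 + 1.62 = 3.69; composite reliability = 0.7987.
Max component reliability = 0.8600.
Difference = 0.7987 − 0.8600 = -0.061.

-0.061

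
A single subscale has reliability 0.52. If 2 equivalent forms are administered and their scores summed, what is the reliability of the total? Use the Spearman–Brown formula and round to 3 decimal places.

0.684

ρ_k = kρ / (1 + (k−1)ρ) = 2·0.52 / (1 + 1·0.52) = 1.040 / 1.520 = 0.684.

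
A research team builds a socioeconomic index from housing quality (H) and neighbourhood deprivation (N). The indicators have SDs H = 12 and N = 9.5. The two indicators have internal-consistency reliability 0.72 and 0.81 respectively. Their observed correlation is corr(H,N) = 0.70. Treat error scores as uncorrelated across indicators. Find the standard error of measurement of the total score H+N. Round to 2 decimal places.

Var(total) = 234.25 + 159.6 = 393.85.
True-score variance = 176.782 + 159.6 = 336.382, so reliability = 0.8541.
Error variance = 393.85 − 336.382 = 57.4675; SEM = √57.4675 = 7.58.

7.58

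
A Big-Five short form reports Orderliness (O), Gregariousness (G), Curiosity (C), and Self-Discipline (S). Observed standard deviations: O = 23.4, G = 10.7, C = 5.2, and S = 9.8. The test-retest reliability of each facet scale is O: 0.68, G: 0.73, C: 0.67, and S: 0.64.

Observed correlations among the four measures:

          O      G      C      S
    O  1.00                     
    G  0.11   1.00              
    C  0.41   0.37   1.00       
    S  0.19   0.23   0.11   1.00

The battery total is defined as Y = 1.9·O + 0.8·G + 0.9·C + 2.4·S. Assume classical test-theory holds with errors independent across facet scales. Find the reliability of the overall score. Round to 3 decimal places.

0.749

Var(Y) = 1.9²·23.4² + 0.8²·10.7² + 0.9²·5.2² + 2.4²·9.8² + 2·[1.52·23.4·10.7·0.11 + 1.71·23.4·5.2·0.41 + 4.56·23.4·9.8·0.19 + 0.72·10.7·5.2·0.37 + 1.92·10.7·9.8·0.23 + 2.16·5.2·9.8·0.11] = 2625.06 + 798.186 = 3423.24.
Because errors are independent across components, Cov(Tᵢ,Tⱼ) = Cov(Xᵢ,Xⱼ); the off-diagonal part of the true-score variance is the same as above.
True-score variance = [1.9²·23.4²·0.68 + 0.8²·10.7²·0.73 + 0.9²·5.2²·0.67 + 2.4²·9.8²·0.64] + 798.186 = 1766.36 + 798.186 = 2564.54.
Reliability = 2564.54 / 3423.24 = 0.749.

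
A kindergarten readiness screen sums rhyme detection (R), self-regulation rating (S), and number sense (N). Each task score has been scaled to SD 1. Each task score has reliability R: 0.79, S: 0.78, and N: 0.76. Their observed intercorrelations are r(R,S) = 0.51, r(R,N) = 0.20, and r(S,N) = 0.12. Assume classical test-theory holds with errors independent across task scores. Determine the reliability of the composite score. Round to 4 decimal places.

0.8562

Var(R+S+N) = 3 + 2·[0.51 + 0.20 + 0.12] = 3 + 1.66 = 4.66.
With uncorrelated errors the cross-covariances are all true-score covariance, so they carry over unchanged; only the diagonal terms shrink to ρᵢσᵢ².
True-score variance = [0.79 + 0.78 + 0.76] + 1.66 = 2.33 + 1.66 = 3.99.
Reliability = 3.99 / 4.66 = 0.8562.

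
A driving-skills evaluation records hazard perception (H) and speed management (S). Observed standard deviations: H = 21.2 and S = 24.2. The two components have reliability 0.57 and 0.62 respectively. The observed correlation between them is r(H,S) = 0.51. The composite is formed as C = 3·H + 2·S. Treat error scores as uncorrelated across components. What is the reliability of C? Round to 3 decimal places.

Var(C) = 3²·21.2² + 2²·24.2² + 2·[6·21.2·24.2·0.51] = 6387.52 + 3139.8 = 9527.32.
Because errors are independent across components, Cov(Tᵢ,Tⱼ) = Cov(Xᵢ,Xⱼ); the off-diagonal part of the true-score variance is the same as above.
True-score variance = [3²·21.2²·0.57 + 2²·24.2²·0.62] + 3139.8 = 3758.01 + 3139.8 = 6897.82.
Reliability = 6897.82 / 9527.32 = 0.724.

0.724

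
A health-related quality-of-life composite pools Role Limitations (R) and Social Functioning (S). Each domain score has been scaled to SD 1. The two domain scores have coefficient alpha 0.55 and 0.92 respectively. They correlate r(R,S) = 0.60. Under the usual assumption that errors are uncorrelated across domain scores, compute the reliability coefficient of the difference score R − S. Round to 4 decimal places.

Var(R−S) = 1 + 1 − 2·0.60 = 2 − 1.2 = 0.8.
Because errors are independent across components, Cov(Tᵢ,Tⱼ) = Cov(Xᵢ,Xⱼ); the off-diagonal part of the true-score variance is the same as above.
True-score variance = [0.55 + 0.92] − 1.2 = 1.47 − 1.2 = 0.27.
Reliability = 0.27 / 0.8 = 0.3375.

0.3375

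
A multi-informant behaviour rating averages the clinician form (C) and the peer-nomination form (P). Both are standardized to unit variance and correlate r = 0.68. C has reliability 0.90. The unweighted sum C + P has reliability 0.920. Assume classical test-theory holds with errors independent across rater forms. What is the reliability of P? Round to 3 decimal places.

Var(C+P) = 2 + 2·0.68 = 3.360.
True-score variance = ρ_C + ρ_P + 2·0.68, so 0.920 = (0.90 + ρ_P + 1.36) / 3.360.
ρ_P = 0.920·3.360 − 0.90 − 1.36 = 0.831.

0.831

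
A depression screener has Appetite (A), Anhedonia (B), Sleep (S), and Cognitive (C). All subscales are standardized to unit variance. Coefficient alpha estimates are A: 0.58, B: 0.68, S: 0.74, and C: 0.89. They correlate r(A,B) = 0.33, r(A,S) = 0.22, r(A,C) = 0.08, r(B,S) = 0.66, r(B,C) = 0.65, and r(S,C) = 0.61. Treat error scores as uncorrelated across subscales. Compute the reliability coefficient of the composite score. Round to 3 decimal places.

0.878

Var(A+B+S+C) = 4 + 2·[0.33 + 0.22 + 0.08 + 0.66 + 0.65 + 0.61] = 4 + 5.1 = 9.1.
Because errors are independent across components, Cov(Tᵢ,Tⱼ) = Cov(Xᵢ,Xⱼ); the off-diagonal part of the true-score variance is the same as above.
True-score variance = [0.58 + 0.68 + 0.74 + 0.89] + 5.1 = 2.89 + 5.1 = 7.99.
Reliability = 7.99 / 9.1 = 0.878.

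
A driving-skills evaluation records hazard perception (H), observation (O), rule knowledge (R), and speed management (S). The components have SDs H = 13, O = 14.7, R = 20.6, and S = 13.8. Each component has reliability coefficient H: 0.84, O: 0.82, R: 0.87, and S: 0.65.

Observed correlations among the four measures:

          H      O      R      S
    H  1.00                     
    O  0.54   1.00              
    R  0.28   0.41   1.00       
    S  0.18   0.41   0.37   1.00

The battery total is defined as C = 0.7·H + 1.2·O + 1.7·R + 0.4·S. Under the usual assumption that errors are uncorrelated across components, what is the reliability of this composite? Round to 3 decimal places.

0.913

Var(C) = 0.7²·13² + 1.2²·14.7² + 1.7²·20.6² + 0.4²·13.8² + 2·[0.84·13·14.7·0.54 + 1.19·13·20.6·0.28 + 0.28·13·13.8·0.18 + 2.04·14.7·20.6·0.41 + 0.48·14.7·13.8·0.41 + 0.68·20.6·13.8·0.37] = 1650.85 + 1099.36 = 2750.21.
Under uncorrelated errors the observed covariances equal the true-score covariances, so only the own-variance terms attenuate.
True-score variance = [0.7²·13²·0.84 + 1.2²·14.7²·0.82 + 1.7²·20.6²·0.87 + 0.4²·13.8²·0.65] + 1099.36 = 1411.49 + 1099.36 = 2510.86.
Reliability = 2510.86 / 2750.21 = 0.913.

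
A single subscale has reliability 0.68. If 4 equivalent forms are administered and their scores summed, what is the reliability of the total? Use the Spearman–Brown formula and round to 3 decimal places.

0.895

ρ_k = kρ / (1 + (k−1)ρ) = 4·0.68 / (1 + 3·0.68) = 2.720 / 3.040 = 0.895.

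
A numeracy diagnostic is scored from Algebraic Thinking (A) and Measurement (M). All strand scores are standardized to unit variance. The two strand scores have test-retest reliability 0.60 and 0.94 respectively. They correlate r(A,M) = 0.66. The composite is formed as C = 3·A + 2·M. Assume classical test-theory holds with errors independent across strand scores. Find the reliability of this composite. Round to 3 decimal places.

0.816

Var(C) = 3² + 2² + 2·[6·0.66] = 13 + 7.92 = 20.92.
Under uncorrelated errors the observed covariances equal the true-score covariances, so only the own-variance terms attenuate.
True-score variance = [3²·0.60 + 2²·0.94] + 7.92 = 9.16 + 7.92 = 17.08.
Reliability = 17.08 / 20.92 = 0.816.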